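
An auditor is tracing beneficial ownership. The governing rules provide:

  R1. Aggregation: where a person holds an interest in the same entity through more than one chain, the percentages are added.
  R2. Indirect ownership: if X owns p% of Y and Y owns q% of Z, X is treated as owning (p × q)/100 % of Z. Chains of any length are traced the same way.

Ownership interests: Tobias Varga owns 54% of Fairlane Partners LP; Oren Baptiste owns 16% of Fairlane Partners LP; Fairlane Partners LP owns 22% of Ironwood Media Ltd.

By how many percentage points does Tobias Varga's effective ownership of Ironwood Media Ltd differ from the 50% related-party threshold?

Chain via Fairlane Partners LP (R2): 54% × 22% = 11.88% of Ironwood Media Ltd.
11.88% falls short of the 50% threshold by 38.12 percentage points.

38.12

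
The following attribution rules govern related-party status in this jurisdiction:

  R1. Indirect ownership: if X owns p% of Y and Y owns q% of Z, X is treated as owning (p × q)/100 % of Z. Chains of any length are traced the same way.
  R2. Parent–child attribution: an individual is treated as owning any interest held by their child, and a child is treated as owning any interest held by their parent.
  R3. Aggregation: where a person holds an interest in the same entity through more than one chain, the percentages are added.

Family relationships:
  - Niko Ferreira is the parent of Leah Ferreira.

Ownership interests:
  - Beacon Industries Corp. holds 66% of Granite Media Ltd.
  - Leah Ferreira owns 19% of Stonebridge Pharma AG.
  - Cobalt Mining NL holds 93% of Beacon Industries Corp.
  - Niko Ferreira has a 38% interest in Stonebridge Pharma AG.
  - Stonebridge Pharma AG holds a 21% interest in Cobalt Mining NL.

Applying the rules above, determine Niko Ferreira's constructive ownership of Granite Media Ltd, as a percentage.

By parent–child attribution (R2), Niko Ferreira is treated as also owning Leah Ferreira's interest in Stonebridge Pharma AG, giving 38% + 19% = 57%.
Chain via Stonebridge Pharma AG → Cobalt Mining NL → Beacon Industries Corp. (R1): 57% × 21% × 93% × 66% = 7.347186% of Granite Media Ltd.

7.347186%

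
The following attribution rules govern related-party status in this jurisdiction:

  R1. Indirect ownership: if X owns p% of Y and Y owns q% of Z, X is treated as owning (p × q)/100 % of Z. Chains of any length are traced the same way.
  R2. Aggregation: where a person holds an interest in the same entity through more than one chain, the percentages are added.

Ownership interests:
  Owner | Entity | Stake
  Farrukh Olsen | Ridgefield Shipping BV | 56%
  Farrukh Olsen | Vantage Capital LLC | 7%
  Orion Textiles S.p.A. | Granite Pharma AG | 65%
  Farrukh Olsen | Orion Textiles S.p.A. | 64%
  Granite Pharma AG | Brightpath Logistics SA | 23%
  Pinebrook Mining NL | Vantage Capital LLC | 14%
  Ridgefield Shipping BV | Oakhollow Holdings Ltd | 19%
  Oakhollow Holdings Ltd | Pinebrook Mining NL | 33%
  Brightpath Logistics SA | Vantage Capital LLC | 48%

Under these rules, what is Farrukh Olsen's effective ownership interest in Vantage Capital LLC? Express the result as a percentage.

12.084208%

Chain via Orion Textiles S.p.A. → Granite Pharma AG → Brightpath Logistics SA (R1): 64% × 65% × 23% × 48% = 4.59264% of Vantage Capital LLC.
Chain via Ridgefield Shipping BV → Oakhollow Holdings Ltd → Pinebrook Mining NL (R1): 56% × 19% × 33% × 14% = 0.491568% of Vantage Capital LLC.
Direct interest in Vantage Capital LLC: 7%.
Aggregating (R2): 4.59264% + 0.491568% + 7% = 12.084208%.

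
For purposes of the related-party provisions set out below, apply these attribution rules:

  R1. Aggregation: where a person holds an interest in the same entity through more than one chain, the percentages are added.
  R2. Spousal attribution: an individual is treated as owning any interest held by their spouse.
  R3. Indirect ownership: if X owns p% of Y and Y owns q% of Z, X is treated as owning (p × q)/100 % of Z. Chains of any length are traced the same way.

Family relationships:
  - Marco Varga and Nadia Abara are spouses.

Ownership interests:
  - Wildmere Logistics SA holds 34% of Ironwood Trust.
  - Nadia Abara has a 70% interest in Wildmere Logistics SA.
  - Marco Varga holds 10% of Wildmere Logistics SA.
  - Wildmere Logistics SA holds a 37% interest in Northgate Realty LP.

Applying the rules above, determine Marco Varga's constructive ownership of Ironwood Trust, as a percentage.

27.2%

By spousal attribution (R2), Marco Varga is treated as also owning Nadia Abara's interest in Wildmere Logistics SA, giving 10% + 70% = 80%.
Chain via Wildmere Logistics SA (R3): 80% × 34% = 27.2% of Ironwood Trust.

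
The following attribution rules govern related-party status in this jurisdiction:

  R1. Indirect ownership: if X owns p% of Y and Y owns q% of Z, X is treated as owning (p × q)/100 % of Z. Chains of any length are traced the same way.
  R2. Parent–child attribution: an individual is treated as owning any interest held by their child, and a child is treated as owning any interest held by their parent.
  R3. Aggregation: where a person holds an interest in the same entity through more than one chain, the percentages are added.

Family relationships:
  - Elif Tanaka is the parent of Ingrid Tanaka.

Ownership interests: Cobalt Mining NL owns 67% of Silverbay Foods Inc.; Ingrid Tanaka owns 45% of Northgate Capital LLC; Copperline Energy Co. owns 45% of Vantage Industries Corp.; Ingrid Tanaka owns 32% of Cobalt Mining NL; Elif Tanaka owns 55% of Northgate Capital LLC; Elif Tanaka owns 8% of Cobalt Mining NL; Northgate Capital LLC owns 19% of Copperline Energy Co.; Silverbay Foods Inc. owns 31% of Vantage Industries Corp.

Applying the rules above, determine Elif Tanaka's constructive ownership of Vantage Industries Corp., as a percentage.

16.858%

By parent–child attribution (R2), Elif Tanaka is treated as also owning Ingrid Tanaka's interest in Northgate Capital LLC, giving 55% + 45% = 100%.
By parent–child attribution (R2), Elif Tanaka is treated as also owning Ingrid Tanaka's interest in Cobalt Mining NL, giving 8% + 32% = 40%.
Chain via Northgate Capital LLC → Copperline Energy Co. (R1): 100% × 19% × 45% = 8.55% of Vantage Industries Corp.
Chain via Cobalt Mining NL → Silverbay Foods Inc. (R1): 40% × 67% × 31% = 8.308% of Vantage Industries Corp.
Aggregating (R3): 8.55% + 8.308% = 16.858%.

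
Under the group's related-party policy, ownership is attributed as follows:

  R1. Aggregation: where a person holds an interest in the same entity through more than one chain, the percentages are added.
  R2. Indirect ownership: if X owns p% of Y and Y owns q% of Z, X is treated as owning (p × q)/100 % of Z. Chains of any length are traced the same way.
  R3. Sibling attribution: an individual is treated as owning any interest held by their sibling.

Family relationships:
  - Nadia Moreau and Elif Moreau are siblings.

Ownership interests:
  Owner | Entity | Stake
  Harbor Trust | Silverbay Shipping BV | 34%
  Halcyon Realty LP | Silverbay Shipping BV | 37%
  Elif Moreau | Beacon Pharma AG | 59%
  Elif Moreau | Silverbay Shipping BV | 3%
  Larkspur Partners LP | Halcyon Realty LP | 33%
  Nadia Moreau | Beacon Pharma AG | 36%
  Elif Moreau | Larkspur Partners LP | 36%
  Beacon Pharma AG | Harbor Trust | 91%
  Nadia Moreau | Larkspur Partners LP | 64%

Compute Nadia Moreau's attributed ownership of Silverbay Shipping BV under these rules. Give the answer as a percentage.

44.603%

By sibling attribution (R3), Nadia Moreau is treated as also owning Elif Moreau's interest in Larkspur Partners LP, giving 64% + 36% = 100%.
By sibling attribution (R3), Nadia Moreau is treated as also owning Elif Moreau's interest in Beacon Pharma AG, giving 36% + 59% = 95%.
By sibling attribution (R3), Nadia Moreau is treated as owning Elif Moreau's 3% interest in Silverbay Shipping BV.
Chain via Larkspur Partners LP → Halcyon Realty LP (R2): 100% × 33% × 37% = 12.21% of Silverbay Shipping BV.
Chain via Beacon Pharma AG → Harbor Trust (R2): 95% × 91% × 34% = 29.393% of Silverbay Shipping BV.
Direct interest in Silverbay Shipping BV: 3%.
Aggregating (R1): 12.21% + 29.393% + 3% = 44.603%.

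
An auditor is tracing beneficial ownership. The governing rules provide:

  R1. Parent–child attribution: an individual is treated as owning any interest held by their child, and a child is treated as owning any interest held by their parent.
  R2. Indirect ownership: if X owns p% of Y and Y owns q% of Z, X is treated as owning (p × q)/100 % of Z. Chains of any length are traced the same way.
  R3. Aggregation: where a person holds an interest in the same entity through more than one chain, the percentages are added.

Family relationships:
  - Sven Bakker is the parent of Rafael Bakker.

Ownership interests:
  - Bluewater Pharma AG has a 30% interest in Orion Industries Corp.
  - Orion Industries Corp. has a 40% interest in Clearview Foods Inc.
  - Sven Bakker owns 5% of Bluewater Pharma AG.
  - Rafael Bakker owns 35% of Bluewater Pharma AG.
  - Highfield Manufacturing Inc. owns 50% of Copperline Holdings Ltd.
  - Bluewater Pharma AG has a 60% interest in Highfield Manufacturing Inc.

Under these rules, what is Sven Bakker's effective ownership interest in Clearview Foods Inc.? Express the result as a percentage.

4.8%

By parent–child attribution (R1), Sven Bakker is treated as also owning Rafael Bakker's interest in Bluewater Pharma AG, giving 5% + 35% = 40%.
Chain via Bluewater Pharma AG → Orion Industries Corp. (R2): 40% × 30% × 40% = 4.8% of Clearview Foods Inc.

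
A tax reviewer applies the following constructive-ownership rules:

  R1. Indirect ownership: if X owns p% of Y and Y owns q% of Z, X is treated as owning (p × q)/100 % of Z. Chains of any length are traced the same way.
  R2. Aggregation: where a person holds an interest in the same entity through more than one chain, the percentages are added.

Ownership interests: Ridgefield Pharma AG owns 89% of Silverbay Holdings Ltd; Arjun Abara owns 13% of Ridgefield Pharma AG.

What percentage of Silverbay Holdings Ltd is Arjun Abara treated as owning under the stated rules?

11.57%

Chain via Ridgefield Pharma AG (R1): 13% × 89% = 11.57% of Silverbay Holdings Ltd.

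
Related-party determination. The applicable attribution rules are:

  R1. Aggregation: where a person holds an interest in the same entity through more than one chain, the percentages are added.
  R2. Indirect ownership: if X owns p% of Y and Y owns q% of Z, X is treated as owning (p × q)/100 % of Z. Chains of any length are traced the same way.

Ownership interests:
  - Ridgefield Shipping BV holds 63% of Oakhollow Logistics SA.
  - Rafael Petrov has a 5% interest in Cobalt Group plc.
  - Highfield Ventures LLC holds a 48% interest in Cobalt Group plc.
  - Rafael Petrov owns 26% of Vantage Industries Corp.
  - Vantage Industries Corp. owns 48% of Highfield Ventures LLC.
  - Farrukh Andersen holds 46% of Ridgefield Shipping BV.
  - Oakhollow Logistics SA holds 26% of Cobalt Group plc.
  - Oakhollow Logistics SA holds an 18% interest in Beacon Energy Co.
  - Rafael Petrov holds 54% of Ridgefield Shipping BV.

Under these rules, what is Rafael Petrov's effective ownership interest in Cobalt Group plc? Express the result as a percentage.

Chain via Ridgefield Shipping BV → Oakhollow Logistics SA (R2): 54% × 63% × 26% = 8.8452% of Cobalt Group plc.
Chain via Vantage Industries Corp. → Highfield Ventures LLC (R2): 26% × 48% × 48% = 5.9904% of Cobalt Group plc.
Direct interest in Cobalt Group plc: 5%.
Aggregating (R1): 8.8452% + 5.9904% + 5% = 19.8356%.

19.8356%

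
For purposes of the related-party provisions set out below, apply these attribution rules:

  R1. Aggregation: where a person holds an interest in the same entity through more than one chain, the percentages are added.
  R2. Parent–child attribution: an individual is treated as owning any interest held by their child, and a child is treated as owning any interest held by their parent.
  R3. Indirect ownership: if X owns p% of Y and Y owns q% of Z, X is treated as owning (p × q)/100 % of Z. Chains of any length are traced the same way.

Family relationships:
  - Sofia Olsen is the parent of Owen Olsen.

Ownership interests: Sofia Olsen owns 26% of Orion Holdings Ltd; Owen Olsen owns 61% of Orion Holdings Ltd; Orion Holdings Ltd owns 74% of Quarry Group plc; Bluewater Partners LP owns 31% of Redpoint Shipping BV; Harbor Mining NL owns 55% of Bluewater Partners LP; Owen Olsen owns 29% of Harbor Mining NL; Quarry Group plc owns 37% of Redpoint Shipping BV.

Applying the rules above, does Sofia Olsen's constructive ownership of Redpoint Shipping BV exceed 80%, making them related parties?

By parent–child attribution (R2), Sofia Olsen is treated as also owning Owen Olsen's interest in Orion Holdings Ltd, giving 26% + 61% = 87%.
By parent–child attribution (R2), Sofia Olsen is treated as owning Owen Olsen's 29% interest in Harbor Mining NL.
Chain via Orion Holdings Ltd → Quarry Group plc (R3): 87% × 74% × 37% = 23.8206% of Redpoint Shipping BV.
Chain via Harbor Mining NL → Bluewater Partners LP (R3): 29% × 55% × 31% = 4.9445% of Redpoint Shipping BV.
Aggregating (R1): 23.8206% + 4.9445% = 28.7651%.
28.7651% does not exceed the 80% threshold, so Sofia is not a related party to Redpoint Shipping BV.

No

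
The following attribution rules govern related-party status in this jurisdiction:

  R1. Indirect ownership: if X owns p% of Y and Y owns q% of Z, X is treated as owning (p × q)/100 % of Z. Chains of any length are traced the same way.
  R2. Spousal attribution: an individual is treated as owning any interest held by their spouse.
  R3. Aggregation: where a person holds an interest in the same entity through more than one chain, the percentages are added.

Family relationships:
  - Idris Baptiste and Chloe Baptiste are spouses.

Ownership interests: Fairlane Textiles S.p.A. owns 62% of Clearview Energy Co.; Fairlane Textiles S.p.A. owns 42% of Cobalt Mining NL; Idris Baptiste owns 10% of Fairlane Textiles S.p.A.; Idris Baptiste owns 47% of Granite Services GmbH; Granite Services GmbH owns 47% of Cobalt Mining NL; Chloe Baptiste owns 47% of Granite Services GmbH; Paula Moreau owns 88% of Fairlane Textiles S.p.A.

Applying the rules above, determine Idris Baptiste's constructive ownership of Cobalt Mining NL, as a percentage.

48.38%

By spousal attribution (R2), Idris Baptiste is treated as also owning Chloe Baptiste's interest in Granite Services GmbH, giving 47% + 47% = 94%.
Chain via Granite Services GmbH (R1): 94% × 47% = 44.18% of Cobalt Mining NL.
Chain via Fairlane Textiles S.p.A. (R1): 10% × 42% = 4.2% of Cobalt Mining NL.
Aggregating (R3): 44.18% + 4.2% = 48.38%.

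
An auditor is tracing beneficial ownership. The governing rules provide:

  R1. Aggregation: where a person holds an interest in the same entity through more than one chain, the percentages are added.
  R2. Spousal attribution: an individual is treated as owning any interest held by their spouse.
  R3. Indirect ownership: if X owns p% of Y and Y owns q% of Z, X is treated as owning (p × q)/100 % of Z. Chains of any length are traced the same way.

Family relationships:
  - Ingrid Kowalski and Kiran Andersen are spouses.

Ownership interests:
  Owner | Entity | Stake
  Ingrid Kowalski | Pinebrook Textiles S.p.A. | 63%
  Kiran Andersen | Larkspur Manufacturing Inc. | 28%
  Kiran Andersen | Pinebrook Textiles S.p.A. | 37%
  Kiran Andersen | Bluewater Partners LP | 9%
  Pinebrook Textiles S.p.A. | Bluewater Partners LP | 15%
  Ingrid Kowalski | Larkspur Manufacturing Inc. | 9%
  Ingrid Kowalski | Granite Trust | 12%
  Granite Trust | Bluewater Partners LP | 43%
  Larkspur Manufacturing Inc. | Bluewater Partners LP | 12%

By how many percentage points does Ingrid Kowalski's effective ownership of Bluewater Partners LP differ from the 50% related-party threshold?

By spousal attribution (R2), Ingrid Kowalski is treated as also owning Kiran Andersen's interest in Pinebrook Textiles S.p.A, giving 63% + 37% = 100%.
By spousal attribution (R2), Ingrid Kowalski is treated as also owning Kiran Andersen's interest in Larkspur Manufacturing Inc, giving 9% + 28% = 37%.
By spousal attribution (R2), Ingrid Kowalski is treated as owning Kiran Andersen's 9% interest in Bluewater Partners LP.
Chain via Pinebrook Textiles S.p.A. (R3): 100% × 15% = 15% of Bluewater Partners LP.
Chain via Granite Trust (R3): 12% × 43% = 5.16% of Bluewater Partners LP.
Chain via Larkspur Manufacturing Inc. (R3): 37% × 12% = 4.44% of Bluewater Partners LP.
Direct interest in Bluewater Partners LP: 9%.
Aggregating (R1): 15% + 5.16% + 4.44% + 9% = 33.6%.
33.6% falls short of the 50% threshold by 16.4 percentage points.

16.4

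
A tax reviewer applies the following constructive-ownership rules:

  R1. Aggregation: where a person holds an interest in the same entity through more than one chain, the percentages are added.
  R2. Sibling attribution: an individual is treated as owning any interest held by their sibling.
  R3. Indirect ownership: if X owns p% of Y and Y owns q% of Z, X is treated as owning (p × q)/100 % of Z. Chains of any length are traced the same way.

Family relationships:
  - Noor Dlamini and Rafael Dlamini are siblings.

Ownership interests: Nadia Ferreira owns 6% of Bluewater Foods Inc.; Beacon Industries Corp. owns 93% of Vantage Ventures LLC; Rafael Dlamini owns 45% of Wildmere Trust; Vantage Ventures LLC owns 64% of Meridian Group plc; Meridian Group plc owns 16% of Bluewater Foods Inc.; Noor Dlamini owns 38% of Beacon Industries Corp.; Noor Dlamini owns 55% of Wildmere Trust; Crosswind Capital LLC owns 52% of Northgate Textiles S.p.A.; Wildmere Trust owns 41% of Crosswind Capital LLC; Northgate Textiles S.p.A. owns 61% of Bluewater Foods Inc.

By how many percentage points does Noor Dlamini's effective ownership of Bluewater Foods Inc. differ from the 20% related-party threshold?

By sibling attribution (R2), Noor Dlamini is treated as also owning Rafael Dlamini's interest in Wildmere Trust, giving 55% + 45% = 100%.
Chain via Wildmere Trust → Crosswind Capital LLC → Northgate Textiles S.p.A. (R3): 100% × 41% × 52% × 61% = 13.0052% of Bluewater Foods Inc.
Chain via Beacon Industries Corp. → Vantage Ventures LLC → Meridian Group plc (R3): 38% × 93% × 64% × 16% = 3.618816% of Bluewater Foods Inc.
Aggregating (R1): 13.0052% + 3.618816% = 16.624016%.
16.624016% falls short of the 20% threshold by 3.375984 percentage points.

3.375984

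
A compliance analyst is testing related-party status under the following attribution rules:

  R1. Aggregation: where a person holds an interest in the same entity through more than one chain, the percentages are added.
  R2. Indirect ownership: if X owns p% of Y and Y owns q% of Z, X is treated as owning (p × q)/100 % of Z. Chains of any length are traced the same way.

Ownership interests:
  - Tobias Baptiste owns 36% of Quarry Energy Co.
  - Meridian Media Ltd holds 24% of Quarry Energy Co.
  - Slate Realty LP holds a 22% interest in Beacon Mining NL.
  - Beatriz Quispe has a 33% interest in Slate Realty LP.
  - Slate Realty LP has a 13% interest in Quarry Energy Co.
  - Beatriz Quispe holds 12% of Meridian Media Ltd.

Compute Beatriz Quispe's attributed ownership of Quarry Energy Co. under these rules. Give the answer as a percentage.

7.17%

Chain via Slate Realty LP (R2): 33% × 13% = 4.29% of Quarry Energy Co.
Chain via Meridian Media Ltd (R2): 12% × 24% = 2.88% of Quarry Energy Co.
Aggregating (R1): 4.29% + 2.88% = 7.17%.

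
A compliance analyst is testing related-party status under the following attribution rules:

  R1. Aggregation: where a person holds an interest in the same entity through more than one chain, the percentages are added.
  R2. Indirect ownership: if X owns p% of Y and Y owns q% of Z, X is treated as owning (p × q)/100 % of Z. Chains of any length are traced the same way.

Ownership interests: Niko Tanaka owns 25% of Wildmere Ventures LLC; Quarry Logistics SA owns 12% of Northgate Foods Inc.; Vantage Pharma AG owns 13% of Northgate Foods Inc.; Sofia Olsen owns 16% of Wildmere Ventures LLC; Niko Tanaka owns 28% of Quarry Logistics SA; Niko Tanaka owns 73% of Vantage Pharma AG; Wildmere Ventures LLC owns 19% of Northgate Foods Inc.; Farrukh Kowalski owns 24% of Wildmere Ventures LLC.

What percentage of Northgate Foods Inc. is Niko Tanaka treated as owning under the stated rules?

Chain via Wildmere Ventures LLC (R2): 25% × 19% = 4.75% of Northgate Foods Inc.
Chain via Quarry Logistics SA (R2): 28% × 12% = 3.36% of Northgate Foods Inc.
Chain via Vantage Pharma AG (R2): 73% × 13% = 9.49% of Northgate Foods Inc.
Aggregating (R1): 4.75% + 3.36% + 9.49% = 17.6%.

17.6%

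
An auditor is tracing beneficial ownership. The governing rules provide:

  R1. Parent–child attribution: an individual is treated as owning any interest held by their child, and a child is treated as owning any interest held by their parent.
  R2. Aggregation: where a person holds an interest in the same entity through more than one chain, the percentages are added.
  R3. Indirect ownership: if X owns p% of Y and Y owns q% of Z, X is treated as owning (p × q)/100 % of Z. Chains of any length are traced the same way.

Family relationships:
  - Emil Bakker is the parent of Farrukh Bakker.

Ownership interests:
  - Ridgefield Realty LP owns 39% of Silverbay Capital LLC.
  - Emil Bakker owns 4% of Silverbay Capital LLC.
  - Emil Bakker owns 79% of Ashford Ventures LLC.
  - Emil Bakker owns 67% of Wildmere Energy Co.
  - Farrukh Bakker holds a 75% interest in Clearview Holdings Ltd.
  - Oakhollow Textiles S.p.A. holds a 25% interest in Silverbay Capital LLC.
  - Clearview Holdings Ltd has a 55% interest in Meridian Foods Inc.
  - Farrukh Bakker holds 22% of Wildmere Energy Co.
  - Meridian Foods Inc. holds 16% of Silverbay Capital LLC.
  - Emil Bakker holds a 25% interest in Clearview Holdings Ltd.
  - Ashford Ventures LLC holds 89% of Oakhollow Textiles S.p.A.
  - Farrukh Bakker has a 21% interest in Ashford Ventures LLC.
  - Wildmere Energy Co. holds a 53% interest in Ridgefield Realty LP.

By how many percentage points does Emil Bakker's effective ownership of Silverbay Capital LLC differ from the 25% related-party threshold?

By parent–child attribution (R1), Emil Bakker is treated as also owning Farrukh Bakker's interest in Wildmere Energy Co, giving 67% + 22% = 89%.
By parent–child attribution (R1), Emil Bakker is treated as also owning Farrukh Bakker's interest in Ashford Ventures LLC, giving 79% + 21% = 100%.
By parent–child attribution (R1), Emil Bakker is treated as also owning Farrukh Bakker's interest in Clearview Holdings Ltd, giving 25% + 75% = 100%.
Chain via Wildmere Energy Co. → Ridgefield Realty LP (R3): 89% × 53% × 39% = 18.3963% of Silverbay Capital LLC.
Chain via Ashford Ventures LLC → Oakhollow Textiles S.p.A. (R3): 100% × 89% × 25% = 22.25% of Silverbay Capital LLC.
Chain via Clearview Holdings Ltd → Meridian Foods Inc. (R3): 100% × 55% × 16% = 8.8% of Silverbay Capital LLC.
Direct interest in Silverbay Capital LLC: 4%.
Aggregating (R2): 18.3963% + 22.25% + 8.8% + 4% = 53.4463%.
53.4463% exceeds the 25% threshold by 28.4463 percentage points.

28.4463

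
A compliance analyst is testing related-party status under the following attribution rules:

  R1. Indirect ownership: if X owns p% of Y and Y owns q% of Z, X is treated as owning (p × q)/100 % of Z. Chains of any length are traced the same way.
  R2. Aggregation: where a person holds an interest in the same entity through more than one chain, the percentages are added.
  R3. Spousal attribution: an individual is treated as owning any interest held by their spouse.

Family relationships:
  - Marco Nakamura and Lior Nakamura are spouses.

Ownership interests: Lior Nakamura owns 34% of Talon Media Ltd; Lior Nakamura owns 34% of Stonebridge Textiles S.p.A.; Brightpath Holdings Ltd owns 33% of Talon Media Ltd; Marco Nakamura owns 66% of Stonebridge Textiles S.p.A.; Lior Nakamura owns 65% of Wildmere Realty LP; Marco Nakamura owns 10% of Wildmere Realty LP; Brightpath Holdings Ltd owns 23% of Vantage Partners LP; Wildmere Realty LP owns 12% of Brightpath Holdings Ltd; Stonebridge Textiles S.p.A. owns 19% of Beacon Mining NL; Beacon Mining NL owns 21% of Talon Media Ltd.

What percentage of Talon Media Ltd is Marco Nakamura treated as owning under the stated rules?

By spousal attribution (R3), Marco Nakamura is treated as also owning Lior Nakamura's interest in Wildmere Realty LP, giving 10% + 65% = 75%.
By spousal attribution (R3), Marco Nakamura is treated as also owning Lior Nakamura's interest in Stonebridge Textiles S.p.A, giving 66% + 34% = 100%.
By spousal attribution (R3), Marco Nakamura is treated as owning Lior Nakamura's 34% interest in Talon Media Ltd.
Chain via Wildmere Realty LP → Brightpath Holdings Ltd (R1): 75% × 12% × 33% = 2.97% of Talon Media Ltd.
Chain via Stonebridge Textiles S.p.A. → Beacon Mining NL (R1): 100% × 19% × 21% = 3.99% of Talon Media Ltd.
Direct interest in Talon Media Ltd: 34%.
Aggregating (R2): 2.97% + 3.99% + 34% = 40.96%.

40.96%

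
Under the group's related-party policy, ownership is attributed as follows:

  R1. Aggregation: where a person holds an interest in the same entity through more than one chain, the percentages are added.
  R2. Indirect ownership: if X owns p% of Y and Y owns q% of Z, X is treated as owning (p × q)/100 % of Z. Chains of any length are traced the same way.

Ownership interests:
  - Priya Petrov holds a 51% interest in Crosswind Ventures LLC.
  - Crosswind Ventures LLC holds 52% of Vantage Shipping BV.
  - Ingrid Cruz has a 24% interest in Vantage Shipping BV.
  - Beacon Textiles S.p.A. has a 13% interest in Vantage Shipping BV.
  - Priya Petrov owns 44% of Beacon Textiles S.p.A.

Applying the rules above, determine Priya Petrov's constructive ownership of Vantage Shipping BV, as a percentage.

32.24%

Chain via Crosswind Ventures LLC (R2): 51% × 52% = 26.52% of Vantage Shipping BV.
Chain via Beacon Textiles S.p.A. (R2): 44% × 13% = 5.72% of Vantage Shipping BV.
Aggregating (R1): 26.52% + 5.72% = 32.24%.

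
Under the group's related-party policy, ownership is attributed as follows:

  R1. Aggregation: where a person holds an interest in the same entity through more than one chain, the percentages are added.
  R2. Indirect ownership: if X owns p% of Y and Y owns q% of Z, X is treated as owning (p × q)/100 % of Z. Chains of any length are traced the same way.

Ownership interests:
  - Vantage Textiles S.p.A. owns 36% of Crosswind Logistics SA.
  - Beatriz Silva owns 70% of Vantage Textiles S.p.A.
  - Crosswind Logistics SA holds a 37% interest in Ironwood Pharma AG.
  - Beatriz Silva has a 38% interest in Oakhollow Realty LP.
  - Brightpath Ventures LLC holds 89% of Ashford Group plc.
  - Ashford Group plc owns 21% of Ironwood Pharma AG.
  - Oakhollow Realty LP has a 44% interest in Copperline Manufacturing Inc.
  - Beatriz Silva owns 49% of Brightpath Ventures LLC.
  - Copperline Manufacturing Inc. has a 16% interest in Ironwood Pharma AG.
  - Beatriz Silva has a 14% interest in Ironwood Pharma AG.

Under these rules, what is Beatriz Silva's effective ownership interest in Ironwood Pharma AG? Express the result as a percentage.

Chain via Brightpath Ventures LLC → Ashford Group plc (R2): 49% × 89% × 21% = 9.1581% of Ironwood Pharma AG.
Chain via Vantage Textiles S.p.A. → Crosswind Logistics SA (R2): 70% × 36% × 37% = 9.324% of Ironwood Pharma AG.
Chain via Oakhollow Realty LP → Copperline Manufacturing Inc. (R2): 38% × 44% × 16% = 2.6752% of Ironwood Pharma AG.
Direct interest in Ironwood Pharma AG: 14%.
Aggregating (R1): 9.1581% + 9.324% + 2.6752% + 14% = 35.1573%.

35.1573%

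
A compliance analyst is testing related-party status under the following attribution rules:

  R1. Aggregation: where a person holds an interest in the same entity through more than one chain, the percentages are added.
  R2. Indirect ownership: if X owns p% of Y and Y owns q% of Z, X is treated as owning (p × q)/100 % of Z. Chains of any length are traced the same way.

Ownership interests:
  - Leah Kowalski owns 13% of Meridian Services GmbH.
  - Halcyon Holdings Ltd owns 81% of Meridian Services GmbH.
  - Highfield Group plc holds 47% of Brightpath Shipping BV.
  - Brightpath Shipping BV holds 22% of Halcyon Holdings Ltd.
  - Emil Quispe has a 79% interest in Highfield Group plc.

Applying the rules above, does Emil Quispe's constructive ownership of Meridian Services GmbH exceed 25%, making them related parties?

Chain via Highfield Group plc → Brightpath Shipping BV → Halcyon Holdings Ltd (R2): 79% × 47% × 22% × 81% = 6.616566% of Meridian Services GmbH.
6.616566% does not exceed the 25% threshold, so Emil is not a related party to Meridian Services GmbH.

No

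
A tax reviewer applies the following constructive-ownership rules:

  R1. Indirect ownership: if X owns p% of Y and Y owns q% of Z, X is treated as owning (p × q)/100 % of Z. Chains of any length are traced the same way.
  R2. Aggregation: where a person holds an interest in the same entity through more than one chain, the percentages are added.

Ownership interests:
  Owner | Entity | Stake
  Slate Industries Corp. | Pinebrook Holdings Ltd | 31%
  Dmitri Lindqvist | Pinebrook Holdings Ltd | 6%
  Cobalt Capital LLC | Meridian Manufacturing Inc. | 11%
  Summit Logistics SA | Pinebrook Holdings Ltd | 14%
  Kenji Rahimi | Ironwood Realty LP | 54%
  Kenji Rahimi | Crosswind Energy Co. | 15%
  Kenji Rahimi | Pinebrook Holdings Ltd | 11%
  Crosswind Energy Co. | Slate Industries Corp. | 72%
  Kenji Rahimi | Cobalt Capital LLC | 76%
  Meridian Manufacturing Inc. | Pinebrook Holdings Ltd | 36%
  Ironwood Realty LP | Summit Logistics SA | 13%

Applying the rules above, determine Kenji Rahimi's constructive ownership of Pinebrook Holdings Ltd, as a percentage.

Chain via Cobalt Capital LLC → Meridian Manufacturing Inc. (R1): 76% × 11% × 36% = 3.0096% of Pinebrook Holdings Ltd.
Chain via Ironwood Realty LP → Summit Logistics SA (R1): 54% × 13% × 14% = 0.9828% of Pinebrook Holdings Ltd.
Chain via Crosswind Energy Co. → Slate Industries Corp. (R1): 15% × 72% × 31% = 3.348% of Pinebrook Holdings Ltd.
Direct interest in Pinebrook Holdings Ltd: 11%.
Aggregating (R2): 3.0096% + 0.9828% + 3.348% + 11% = 18.3404%.

18.3404%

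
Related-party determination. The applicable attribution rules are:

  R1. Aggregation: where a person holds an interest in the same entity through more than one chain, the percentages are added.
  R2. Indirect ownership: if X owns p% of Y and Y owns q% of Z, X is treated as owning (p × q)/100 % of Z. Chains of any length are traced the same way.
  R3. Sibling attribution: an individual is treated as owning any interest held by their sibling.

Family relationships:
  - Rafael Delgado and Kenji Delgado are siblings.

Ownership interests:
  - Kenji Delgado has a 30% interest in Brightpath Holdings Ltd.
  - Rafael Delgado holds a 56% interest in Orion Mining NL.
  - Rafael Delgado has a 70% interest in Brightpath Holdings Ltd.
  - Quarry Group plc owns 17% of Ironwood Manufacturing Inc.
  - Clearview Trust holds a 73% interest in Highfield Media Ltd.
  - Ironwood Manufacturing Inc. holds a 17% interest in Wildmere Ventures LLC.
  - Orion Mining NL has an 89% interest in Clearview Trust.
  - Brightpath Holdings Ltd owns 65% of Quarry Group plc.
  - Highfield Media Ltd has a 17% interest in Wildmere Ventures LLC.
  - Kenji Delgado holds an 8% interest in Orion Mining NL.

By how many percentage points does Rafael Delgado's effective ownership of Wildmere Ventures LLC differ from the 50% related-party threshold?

41.052764

By sibling attribution (R3), Rafael Delgado is treated as also owning Kenji Delgado's interest in Orion Mining NL, giving 56% + 8% = 64%.
By sibling attribution (R3), Rafael Delgado is treated as also owning Kenji Delgado's interest in Brightpath Holdings Ltd, giving 70% + 30% = 100%.
Chain via Orion Mining NL → Clearview Trust → Highfield Media Ltd (R2): 64% × 89% × 73% × 17% = 7.068736% of Wildmere Ventures LLC.
Chain via Brightpath Holdings Ltd → Quarry Group plc → Ironwood Manufacturing Inc. (R2): 100% × 65% × 17% × 17% = 1.8785% of Wildmere Ventures LLC.
Aggregating (R1): 7.068736% + 1.8785% = 8.947236%.
8.947236% falls short of the 50% threshold by 41.052764 percentage points.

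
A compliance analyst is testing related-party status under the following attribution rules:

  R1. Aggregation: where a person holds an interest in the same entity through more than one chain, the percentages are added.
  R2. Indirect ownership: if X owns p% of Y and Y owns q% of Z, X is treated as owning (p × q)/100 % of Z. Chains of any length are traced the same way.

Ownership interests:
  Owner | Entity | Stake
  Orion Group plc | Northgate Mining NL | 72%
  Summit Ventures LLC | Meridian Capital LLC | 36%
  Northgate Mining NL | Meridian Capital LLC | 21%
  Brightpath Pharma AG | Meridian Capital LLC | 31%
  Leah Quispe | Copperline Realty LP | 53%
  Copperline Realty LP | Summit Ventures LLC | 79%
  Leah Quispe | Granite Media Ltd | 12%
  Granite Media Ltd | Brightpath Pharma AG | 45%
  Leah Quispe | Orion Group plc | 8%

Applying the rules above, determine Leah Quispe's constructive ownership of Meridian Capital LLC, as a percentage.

Chain via Orion Group plc → Northgate Mining NL (R2): 8% × 72% × 21% = 1.2096% of Meridian Capital LLC.
Chain via Copperline Realty LP → Summit Ventures LLC (R2): 53% × 79% × 36% = 15.0732% of Meridian Capital LLC.
Chain via Granite Media Ltd → Brightpath Pharma AG (R2): 12% × 45% × 31% = 1.674% of Meridian Capital LLC.
Aggregating (R1): 1.2096% + 15.0732% + 1.674% = 17.9568%.

17.9568%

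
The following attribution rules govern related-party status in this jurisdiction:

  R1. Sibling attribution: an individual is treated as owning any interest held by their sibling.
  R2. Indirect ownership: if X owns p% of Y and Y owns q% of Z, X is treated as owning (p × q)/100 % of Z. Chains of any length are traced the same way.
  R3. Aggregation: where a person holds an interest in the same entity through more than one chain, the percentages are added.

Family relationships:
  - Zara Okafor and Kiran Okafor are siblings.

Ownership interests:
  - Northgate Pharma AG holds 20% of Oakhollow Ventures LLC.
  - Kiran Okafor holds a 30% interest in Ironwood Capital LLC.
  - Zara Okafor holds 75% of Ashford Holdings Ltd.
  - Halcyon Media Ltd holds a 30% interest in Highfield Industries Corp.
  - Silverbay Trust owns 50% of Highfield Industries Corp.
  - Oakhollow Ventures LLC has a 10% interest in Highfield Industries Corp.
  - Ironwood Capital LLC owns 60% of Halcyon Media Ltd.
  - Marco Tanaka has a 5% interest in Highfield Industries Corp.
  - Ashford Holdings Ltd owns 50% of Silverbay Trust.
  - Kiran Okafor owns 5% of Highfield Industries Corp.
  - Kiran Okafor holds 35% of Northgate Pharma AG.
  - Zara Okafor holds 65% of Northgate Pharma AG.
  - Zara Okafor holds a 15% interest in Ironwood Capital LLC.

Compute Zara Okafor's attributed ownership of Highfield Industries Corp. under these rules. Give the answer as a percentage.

By sibling attribution (R1), Zara Okafor is treated as also owning Kiran Okafor's interest in Northgate Pharma AG, giving 65% + 35% = 100%.
By sibling attribution (R1), Zara Okafor is treated as also owning Kiran Okafor's interest in Ironwood Capital LLC, giving 15% + 30% = 45%.
By sibling attribution (R1), Zara Okafor is treated as owning Kiran Okafor's 5% interest in Highfield Industries Corp.
Chain via Ashford Holdings Ltd → Silverbay Trust (R2): 75% × 50% × 50% = 18.75% of Highfield Industries Corp.
Chain via Northgate Pharma AG → Oakhollow Ventures LLC (R2): 100% × 20% × 10% = 2% of Highfield Industries Corp.
Chain via Ironwood Capital LLC → Halcyon Media Ltd (R2): 45% × 60% × 30% = 8.1% of Highfield Industries Corp.
Direct interest in Highfield Industries Corp: 5%.
Aggregating (R3): 18.75% + 2% + 8.1% + 5% = 33.85%.

33.85%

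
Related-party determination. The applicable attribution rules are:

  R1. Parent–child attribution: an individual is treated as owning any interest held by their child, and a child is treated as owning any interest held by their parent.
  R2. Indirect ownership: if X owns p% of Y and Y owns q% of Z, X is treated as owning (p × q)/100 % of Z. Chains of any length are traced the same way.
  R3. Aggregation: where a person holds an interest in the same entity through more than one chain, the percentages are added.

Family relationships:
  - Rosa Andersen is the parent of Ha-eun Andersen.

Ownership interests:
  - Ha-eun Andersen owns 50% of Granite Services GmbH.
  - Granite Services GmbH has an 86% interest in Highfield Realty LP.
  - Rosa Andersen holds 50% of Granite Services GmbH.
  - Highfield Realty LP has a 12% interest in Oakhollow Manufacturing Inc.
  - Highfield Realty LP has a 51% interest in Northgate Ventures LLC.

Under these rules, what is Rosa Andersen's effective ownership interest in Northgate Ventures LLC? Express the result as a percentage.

By parent–child attribution (R1), Rosa Andersen is treated as also owning Ha-eun Andersen's interest in Granite Services GmbH, giving 50% + 50% = 100%.
Chain via Granite Services GmbH → Highfield Realty LP (R2): 100% × 86% × 51% = 43.86% of Northgate Ventures LLC.

43.86%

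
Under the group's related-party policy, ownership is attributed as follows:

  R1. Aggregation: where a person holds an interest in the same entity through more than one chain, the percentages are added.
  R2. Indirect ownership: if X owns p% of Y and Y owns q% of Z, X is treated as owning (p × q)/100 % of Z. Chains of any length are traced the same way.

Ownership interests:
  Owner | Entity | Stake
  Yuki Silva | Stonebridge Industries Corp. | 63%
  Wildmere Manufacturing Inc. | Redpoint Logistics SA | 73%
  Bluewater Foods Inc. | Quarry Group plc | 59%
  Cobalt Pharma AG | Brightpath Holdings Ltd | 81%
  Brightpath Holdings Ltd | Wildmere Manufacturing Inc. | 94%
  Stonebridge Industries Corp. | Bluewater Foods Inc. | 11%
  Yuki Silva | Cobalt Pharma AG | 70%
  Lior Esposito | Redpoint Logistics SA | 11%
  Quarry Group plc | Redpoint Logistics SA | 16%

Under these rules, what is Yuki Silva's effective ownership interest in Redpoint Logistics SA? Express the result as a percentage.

39.561732%

Chain via Cobalt Pharma AG → Brightpath Holdings Ltd → Wildmere Manufacturing Inc. (R2): 70% × 81% × 94% × 73% = 38.90754% of Redpoint Logistics SA.
Chain via Stonebridge Industries Corp. → Bluewater Foods Inc. → Quarry Group plc (R2): 63% × 11% × 59% × 16% = 0.654192% of Redpoint Logistics SA.
Aggregating (R1): 38.90754% + 0.654192% = 39.561732%.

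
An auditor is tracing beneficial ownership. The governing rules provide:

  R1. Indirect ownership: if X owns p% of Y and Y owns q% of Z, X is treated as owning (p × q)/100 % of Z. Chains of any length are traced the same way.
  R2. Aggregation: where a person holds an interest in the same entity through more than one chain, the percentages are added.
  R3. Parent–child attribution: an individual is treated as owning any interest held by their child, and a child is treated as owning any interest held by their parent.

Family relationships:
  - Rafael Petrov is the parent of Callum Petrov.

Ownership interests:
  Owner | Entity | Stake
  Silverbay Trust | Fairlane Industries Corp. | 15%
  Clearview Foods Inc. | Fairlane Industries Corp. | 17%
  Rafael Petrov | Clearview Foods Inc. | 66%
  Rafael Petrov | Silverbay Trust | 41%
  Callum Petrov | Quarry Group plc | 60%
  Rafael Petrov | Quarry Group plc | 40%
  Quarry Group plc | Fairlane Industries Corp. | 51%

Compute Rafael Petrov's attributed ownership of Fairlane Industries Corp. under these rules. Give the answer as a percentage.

68.37%

By parent–child attribution (R3), Rafael Petrov is treated as also owning Callum Petrov's interest in Quarry Group plc, giving 40% + 60% = 100%.
Chain via Quarry Group plc (R1): 100% × 51% = 51% of Fairlane Industries Corp.
Chain via Clearview Foods Inc. (R1): 66% × 17% = 11.22% of Fairlane Industries Corp.
Chain via Silverbay Trust (R1): 41% × 15% = 6.15% of Fairlane Industries Corp.
Aggregating (R2): 51% + 11.22% + 6.15% = 68.37%.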